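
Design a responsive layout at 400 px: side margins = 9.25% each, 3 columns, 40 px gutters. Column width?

82 px

Margins: 9.25% × 400 = 37 px each, so content = 400 − 74 = 326 px.
Subtracting 2 gutters of 40 leaves 246 for 3 columns, so c = 82 px.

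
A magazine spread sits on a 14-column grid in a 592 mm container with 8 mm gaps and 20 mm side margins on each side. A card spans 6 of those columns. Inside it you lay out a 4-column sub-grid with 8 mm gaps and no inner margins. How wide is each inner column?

52 mm

Outer content = 592 − 2·20 = 552 mm.
14 columns + 13 gaps: 14c + 13·8 = 552.
14c = 552 − 104 = 448, so c = 32 mm.
Span of 6: 6·32 + 5·8 = 192 + 40 = 232 mm.
4d + 3·8 = 232 → 4d = 208 → d = 52 mm.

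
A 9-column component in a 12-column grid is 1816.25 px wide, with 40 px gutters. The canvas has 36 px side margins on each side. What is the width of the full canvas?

Subtracting 8 gutters of 40 leaves 1496.25 for 9 columns, so c = 166.25 px.
Adding margins, columns and gutters: 72 + 1995 + 440 = 2507 px.

2507 px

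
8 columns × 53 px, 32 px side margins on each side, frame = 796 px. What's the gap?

Subtract both margins: 796 − 2·32 = 732 px.
8 columns take 8·53 = 424 px; remaining 308 splits into 7 gaps.
g = 308 / 7 = 44 px.

44 px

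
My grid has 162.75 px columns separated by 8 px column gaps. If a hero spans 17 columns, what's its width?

Span of 17: 17·162.75 + 16·8 = 2766.75 + 128 = 2894.75 px.

2894.75 px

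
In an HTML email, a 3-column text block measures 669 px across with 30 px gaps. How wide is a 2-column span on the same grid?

436 px

Subtracting 2 gaps of 30 leaves 609 for 3 columns, so c = 203 px.
2-column span = 2·203 + 1·30 = 436 px.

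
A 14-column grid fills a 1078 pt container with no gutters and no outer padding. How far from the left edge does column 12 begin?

847 pt

With no gutters, each column is 1078/14 = 77 pt.
Each column+gutter stride is 77 pt; with no margin, 11 of them is 847 pt.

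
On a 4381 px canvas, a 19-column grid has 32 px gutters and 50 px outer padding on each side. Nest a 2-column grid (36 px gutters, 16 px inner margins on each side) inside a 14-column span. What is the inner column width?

1539 px

Outer content = 4381 − 2·50 = 4281 px.
19 columns + 18 gutters: 19c + 18·32 = 4281.
19c = 4281 − 576 = 3705, so c = 195 px.
Span of 14: 14·195 + 13·32 = 2730 + 416 = 3146 px.
Inner content = 3146 − 2·16 = 3114 px.
2 columns + 1 gutter: 2d + 1·36 = 3114.
2d = 3114 − 36 = 3078, so d = 1539 px.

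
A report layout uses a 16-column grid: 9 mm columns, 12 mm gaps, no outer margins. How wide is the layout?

324 mm

Layout = 16·9 + 15·12 = 144 + 180 = 324 mm.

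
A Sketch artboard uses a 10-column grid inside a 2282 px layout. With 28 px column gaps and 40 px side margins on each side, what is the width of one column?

195 px

Content width = 2282 − 2·40 = 2202 px.
10 columns + 9 column gaps: 10c + 9·28 = 2202.
10c = 2202 − 252 = 1950, so c = 195 px.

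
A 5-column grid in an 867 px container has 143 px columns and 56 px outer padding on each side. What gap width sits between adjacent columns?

Take off 112 px of margins, leaving 755 px.
Columns use 715 px, leaving 40 px across 4 gaps = 10 px each.

10 px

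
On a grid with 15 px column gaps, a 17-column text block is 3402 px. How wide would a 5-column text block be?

17c + 16·15 = 3402 → 17c = 3162 → c = 186 px.
5 columns plus 4 column gaps: 930 + 60 = 990 px.

990 px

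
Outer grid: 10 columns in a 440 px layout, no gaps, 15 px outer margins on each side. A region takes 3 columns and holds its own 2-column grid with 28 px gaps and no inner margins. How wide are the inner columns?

Subtract both margins: 440 − 2·15 = 410 px.
With no gaps, each column is 410/10 = 41 px.
With no gaps, 3 columns span 3·41 = 123 px.
2d + 1·28 = 123 → 2d = 95 → d = 47.5 px.

47.5 px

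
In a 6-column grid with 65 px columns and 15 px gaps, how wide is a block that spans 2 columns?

145 px

2-column span = 2·65 + 1·15 = 145 px.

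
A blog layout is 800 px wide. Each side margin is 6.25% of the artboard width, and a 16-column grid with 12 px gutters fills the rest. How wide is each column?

32.5 px

Margins: 6.25% × 800 = 50 px each, so content = 800 − 100 = 700 px.
700 − 15·12 = 520; ÷16 gives c = 32.5 px.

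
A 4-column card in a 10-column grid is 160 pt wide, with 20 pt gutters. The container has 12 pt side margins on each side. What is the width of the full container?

4c + 3·20 = 160 → 4c = 100 → c = 25 pt.
Adding margins, columns and gutters: 24 + 250 + 180 = 454 pt.

454 pt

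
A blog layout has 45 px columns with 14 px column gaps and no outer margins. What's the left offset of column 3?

Before column 3: 2 columns + 2 column gaps.
Offset = 2·(45 + 14) = 2·59 = 118 px.

118 px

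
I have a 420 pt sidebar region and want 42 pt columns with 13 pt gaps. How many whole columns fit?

7 columns

Each extra column adds 42 + 13 = 55 pt.
(420 + 13) / 55 = 7.87, so 7 columns fit.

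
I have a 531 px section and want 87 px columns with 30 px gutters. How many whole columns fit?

Each extra column adds 87 + 30 = 117 px.
(531 + 30) / 117 = 4.79, so 4 columns fit.

4 columns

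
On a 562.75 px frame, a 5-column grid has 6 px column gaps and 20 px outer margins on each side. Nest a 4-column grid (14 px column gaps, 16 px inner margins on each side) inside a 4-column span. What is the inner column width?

85.75 px

Subtract both margins: 562.75 − 2·20 = 522.75 px.
5c + 4·6 = 522.75 → 5c = 498.75 → c = 99.75 px.
4-column span = 4·99.75 + 3·6 = 417 px.
Inner content = 417 − 2·16 = 385 px.
Subtracting 3 column gaps of 14 leaves 343 for 4 columns, so d = 85.75 px.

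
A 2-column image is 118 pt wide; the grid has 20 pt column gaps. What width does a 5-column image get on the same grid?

Subtracting 1 column gap of 20 leaves 98 for 2 columns, so c = 49 pt.
5-column span = 5·49 + 4·20 = 325 pt.

325 pt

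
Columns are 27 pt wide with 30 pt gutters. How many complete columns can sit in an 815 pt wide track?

k columns need k·27 + (k−1)·30 = k·57 − 30.
k·57 − 30 ≤ 815 → k ≤ 845 / 57 ≈ 14.82, so k = 14.

14 columns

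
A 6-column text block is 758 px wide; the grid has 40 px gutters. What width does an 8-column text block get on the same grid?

6c + 5·40 = 758 → 6c = 558 → c = 93 px.
8-column span = 8·93 + 7·40 = 1024 px.

1024 px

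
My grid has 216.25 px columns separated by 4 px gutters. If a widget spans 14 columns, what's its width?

14 columns plus 13 gutters: 3027.5 + 52 = 3079.5 px.

3079.5 px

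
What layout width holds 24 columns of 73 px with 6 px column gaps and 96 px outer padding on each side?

Total width: 2·96 + 24·73 + 23·6 = 2082 px.

2082 px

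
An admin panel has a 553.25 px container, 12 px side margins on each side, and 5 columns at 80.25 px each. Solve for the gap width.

Take off 24 px of margins, leaving 529.25 px.
5·80.25 + 4g = 529.25 → 4g = 128 → g = 32 px.

32 px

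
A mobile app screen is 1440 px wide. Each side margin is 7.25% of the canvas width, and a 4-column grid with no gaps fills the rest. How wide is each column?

1440 × (1 − 2·7.25%) = 1440 × 85.5% = 1231.2 px for the columns.
4c = 1231.2 → c = 307.8 px.

307.8 px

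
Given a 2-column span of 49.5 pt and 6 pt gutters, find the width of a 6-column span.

2 columns + 1 gutter: 2c + 1·6 = 49.5.
2c = 49.5 − 6 = 43.5, so c = 21.75 pt.
6 columns plus 5 gutters: 130.5 + 30 = 160.5 pt.

160.5 pt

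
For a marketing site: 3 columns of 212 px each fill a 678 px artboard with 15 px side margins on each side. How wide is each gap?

6 px

Subtract both margins: 678 − 2·15 = 648 px.
3 columns take 3·212 = 636 px; remaining 12 splits into 2 gaps.
g = 12 / 2 = 6 px.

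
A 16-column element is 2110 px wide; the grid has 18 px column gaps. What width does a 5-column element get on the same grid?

647 px

16c + 15·18 = 2110 → 16c = 1840 → c = 115 px.
5-column span = 5·115 + 4·18 = 647 px.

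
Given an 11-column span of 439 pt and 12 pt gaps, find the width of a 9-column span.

439 − 10·12 = 319; ÷11 gives c = 29 pt.
9-column span = 9·29 + 8·12 = 357 pt.

357 pt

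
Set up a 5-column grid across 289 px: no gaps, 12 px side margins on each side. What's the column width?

53 px

Subtract both margins: 289 − 2·12 = 265 px.
With no gaps, each column is 265/5 = 53 px.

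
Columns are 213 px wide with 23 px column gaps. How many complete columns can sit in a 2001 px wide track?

8 columns: 8·213 + 7·23 = 1865 px ≤ 2001.
9 columns: 2101 px > 2001. So 8.

8 columns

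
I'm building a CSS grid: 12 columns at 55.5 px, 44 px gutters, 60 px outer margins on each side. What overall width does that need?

Adding margins, columns and gutters: 120 + 666 + 484 = 1270 px.

1270 px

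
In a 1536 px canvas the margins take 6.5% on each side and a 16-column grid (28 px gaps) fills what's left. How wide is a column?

Margins: 6.5% × 1536 = 99.84 px each, so content = 1536 − 199.68 = 1336.32 px.
16 columns + 15 gaps: 16c + 15·28 = 1336.32.
16c = 1336.32 − 420 = 916.32, so c = 57.27 px.

57.27 px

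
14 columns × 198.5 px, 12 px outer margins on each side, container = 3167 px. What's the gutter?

28 px

Take off 24 px of margins, leaving 3143 px.
14 columns take 14·198.5 = 2779 px; remaining 364 splits into 13 gutters.
g = 364 / 13 = 28 px.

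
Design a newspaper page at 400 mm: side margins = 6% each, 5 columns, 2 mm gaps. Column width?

400 × (1 − 2·6%) = 400 × 88% = 352 mm for the columns.
5 columns + 4 gaps: 5c + 4·2 = 352.
5c = 352 − 8 = 344, so c = 68.8 mm.

68.8 mm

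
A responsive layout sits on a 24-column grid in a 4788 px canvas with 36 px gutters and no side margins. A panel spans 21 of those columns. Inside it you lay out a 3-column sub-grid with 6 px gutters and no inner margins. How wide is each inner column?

4788 − 23·36 = 3960; ÷24 gives c = 165 px.
Span of 21: 21·165 + 20·36 = 3465 + 720 = 4185 px.
4185 − 2·6 = 4173; ÷3 gives d = 1391 px.

1391 px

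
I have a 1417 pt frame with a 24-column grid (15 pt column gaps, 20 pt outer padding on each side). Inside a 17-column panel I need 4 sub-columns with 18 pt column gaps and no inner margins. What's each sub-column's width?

Inside the margins: 1417 − 40 = 1377 pt.
1377 − 23·15 = 1032; ÷24 gives c = 43 pt.
17-column span = 17·43 + 16·15 = 971 pt.
4d + 3·18 = 971 → 4d = 917 → d = 229.25 pt.

229.25 pt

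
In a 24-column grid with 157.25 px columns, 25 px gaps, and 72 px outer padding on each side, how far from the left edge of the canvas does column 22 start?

3899.25 px

Each column+gutter stride is 182.25 px; 21 of them past the 72 px margin is 72 + 3827.25 = 3899.25 px.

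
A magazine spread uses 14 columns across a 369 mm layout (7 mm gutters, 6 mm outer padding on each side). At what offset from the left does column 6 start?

136 mm

Inside the margins: 369 − 12 = 357 mm.
357 − 13·7 = 266; ÷14 gives c = 19 mm.
Column 6 starts at margin + 5·(column + gutter) = 6 + 5·26 = 136 mm.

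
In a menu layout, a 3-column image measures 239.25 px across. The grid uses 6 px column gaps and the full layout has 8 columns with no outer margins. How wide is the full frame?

648 px

3c + 2·6 = 239.25 → 3c = 227.25 → c = 75.75 px.
Frame = 8·75.75 + 7·6 = 606 + 42 = 648 px.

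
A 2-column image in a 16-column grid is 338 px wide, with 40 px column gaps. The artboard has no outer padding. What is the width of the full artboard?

2984 px

2 columns + 1 column gap: 2c + 1·40 = 338.
2c = 338 − 40 = 298, so c = 149 px.
Artboard = 16·149 + 15·40 = 2384 + 600 = 2984 px.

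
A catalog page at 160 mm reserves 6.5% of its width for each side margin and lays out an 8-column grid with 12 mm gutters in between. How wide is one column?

6.9 mm

160 × (1 − 2·6.5%) = 160 × 87% = 139.2 mm for the columns.
Subtracting 7 gutters of 12 leaves 55.2 for 8 columns, so c = 6.9 mm.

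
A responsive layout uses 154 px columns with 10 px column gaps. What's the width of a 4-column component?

4-column span = 4·154 + 3·10 = 646 px.

646 px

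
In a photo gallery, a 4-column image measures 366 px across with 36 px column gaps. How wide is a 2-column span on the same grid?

4 columns + 3 column gaps: 4c + 3·36 = 366.
4c = 366 − 108 = 258, so c = 64.5 px.
Span of 2: 2·64.5 + 1·36 = 129 + 36 = 165 px.

165 px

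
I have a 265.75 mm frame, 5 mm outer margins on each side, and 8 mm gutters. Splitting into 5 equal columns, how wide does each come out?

Subtract both margins: 265.75 − 2·5 = 255.75 mm.
5 columns + 4 gutters: 5c + 4·8 = 255.75.
5c = 255.75 − 32 = 223.75, so c = 44.75 mm.

44.75 mm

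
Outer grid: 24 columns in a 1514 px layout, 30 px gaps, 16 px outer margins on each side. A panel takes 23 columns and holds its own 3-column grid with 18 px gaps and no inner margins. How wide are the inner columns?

Take off 32 px of margins, leaving 1482 px.
24 columns + 23 gaps: 24c + 23·30 = 1482.
24c = 1482 − 690 = 792, so c = 33 px.
23-column span = 23·33 + 22·30 = 1419 px.
Subtracting 2 gaps of 18 leaves 1383 for 3 columns, so d = 461 px.

461 px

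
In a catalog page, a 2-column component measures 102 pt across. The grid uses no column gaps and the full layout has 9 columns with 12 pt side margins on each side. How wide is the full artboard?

2c = 102 → c = 51 pt.
Total width: 2·12 + 9·51 = 483 pt.

483 pt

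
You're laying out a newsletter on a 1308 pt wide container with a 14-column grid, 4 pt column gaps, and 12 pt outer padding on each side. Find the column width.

Inside the margins: 1308 − 24 = 1284 pt.
14 columns + 13 column gaps: 14c + 13·4 = 1284.
14c = 1284 − 52 = 1232, so c = 88 pt.

88 pt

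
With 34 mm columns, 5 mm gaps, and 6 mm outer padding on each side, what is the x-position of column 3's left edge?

84 mm

Column 3 starts at margin + 2·(column + gutter) = 6 + 2·39 = 84 mm.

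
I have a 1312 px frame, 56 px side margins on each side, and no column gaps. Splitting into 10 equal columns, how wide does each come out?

Take off 112 px of margins, leaving 1200 px.
10c = 1200 → c = 120 px.

120 px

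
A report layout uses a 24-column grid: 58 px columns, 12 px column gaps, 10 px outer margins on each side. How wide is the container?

1688 px

Container = 2·10 + 24·58 + 23·12 = 20 + 1392 + 276 = 1688 px.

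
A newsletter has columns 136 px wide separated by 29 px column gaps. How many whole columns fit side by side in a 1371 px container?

8 columns

Each extra column adds 136 + 29 = 165 px.
(1371 + 29) / 165 = 8.48, so 8 columns fit.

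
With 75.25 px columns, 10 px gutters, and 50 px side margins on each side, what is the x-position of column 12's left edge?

Column 12 starts at margin + 11·(column + gutter) = 50 + 11·85.25 = 987.75 px.

987.75 px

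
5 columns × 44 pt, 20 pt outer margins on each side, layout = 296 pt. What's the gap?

Content width = 296 − 2·20 = 256 pt.
Columns use 220 pt, leaving 36 pt across 4 gaps = 9 pt each.

9 pt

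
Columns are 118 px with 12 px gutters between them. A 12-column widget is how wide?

1548 px

Span of 12: 12·118 + 11·12 = 1416 + 132 = 1548 px.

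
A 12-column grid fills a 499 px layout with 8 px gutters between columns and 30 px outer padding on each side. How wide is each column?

29.25 px

Inside the margins: 499 − 60 = 439 px.
Subtracting 11 gutters of 8 leaves 351 for 12 columns, so c = 29.25 px.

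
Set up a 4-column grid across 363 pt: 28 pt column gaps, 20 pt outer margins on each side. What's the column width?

Subtract both margins: 363 − 2·20 = 323 pt.
4c + 3·28 = 323 → 4c = 239 → c = 59.75 pt.

59.75 pt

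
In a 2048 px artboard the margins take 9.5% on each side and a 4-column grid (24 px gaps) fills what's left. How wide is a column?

396.72 px

Margins: 9.5% × 2048 = 194.56 px each, so content = 2048 − 389.12 = 1658.88 px.
Subtracting 3 gaps of 24 leaves 1586.88 for 4 columns, so c = 396.72 px.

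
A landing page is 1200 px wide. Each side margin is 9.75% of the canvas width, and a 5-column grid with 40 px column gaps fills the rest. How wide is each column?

161.2 px

1200 × (1 − 2·9.75%) = 1200 × 80.5% = 966 px for the columns.
966 − 4·40 = 806; ÷5 gives c = 161.2 px.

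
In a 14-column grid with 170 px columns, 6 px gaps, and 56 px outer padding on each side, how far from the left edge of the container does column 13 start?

2168 px

Column 13 starts at margin + 12·(column + gutter) = 56 + 12·176 = 2168 px.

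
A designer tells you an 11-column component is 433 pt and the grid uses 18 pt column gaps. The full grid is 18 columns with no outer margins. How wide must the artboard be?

720 pt

11c + 10·18 = 433 → 11c = 253 → c = 23 pt.
Total width: 18·23 + 17·18 = 720 pt.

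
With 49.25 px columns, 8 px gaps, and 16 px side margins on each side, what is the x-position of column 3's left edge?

130.5 px

Before column 3: the margin + 2 columns + 2 gaps.
Offset = 16 + 2·(49.25 + 8) = 16 + 114.5 = 130.5 px.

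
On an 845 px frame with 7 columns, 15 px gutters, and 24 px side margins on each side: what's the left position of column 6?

604 px

Subtract both margins: 845 − 2·24 = 797 px.
Subtracting 6 gutters of 15 leaves 707 for 7 columns, so c = 101 px.
Before column 6: the margin + 5 columns + 5 gutters.
Offset = 24 + 5·(101 + 15) = 24 + 580 = 604 px.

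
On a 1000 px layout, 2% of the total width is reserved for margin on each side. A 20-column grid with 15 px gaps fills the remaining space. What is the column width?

Each margin = 2% of 1000 = 20 px; content = 1000 − 2·20 = 960 px.
960 − 19·15 = 675; ÷20 gives c = 33.75 px.

33.75 px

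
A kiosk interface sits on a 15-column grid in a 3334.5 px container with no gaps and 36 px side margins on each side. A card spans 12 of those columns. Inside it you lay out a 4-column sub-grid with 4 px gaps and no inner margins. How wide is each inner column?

649.5 px

Subtract both margins: 3334.5 − 2·36 = 3262.5 px.
15c = 3262.5 → c = 217.5 px.
12-column span = 12·217.5 = 2610 px.
4d + 3·4 = 2610 → 4d = 2598 → d = 649.5 px.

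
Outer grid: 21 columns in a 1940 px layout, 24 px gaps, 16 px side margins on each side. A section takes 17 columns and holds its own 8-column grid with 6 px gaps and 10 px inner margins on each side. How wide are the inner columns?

Subtract both margins: 1940 − 2·16 = 1908 px.
21c + 20·24 = 1908 → 21c = 1428 → c = 68 px.
Span of 17: 17·68 + 16·24 = 1156 + 384 = 1540 px.
Inner content = 1540 − 2·10 = 1520 px.
8d + 7·6 = 1520 → 8d = 1478 → d = 184.75 px.

184.75 px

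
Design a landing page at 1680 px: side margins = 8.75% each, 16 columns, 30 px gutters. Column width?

Margins: 8.75% × 1680 = 147 px each, so content = 1680 − 294 = 1386 px.
Subtracting 15 gutters of 30 leaves 936 for 16 columns, so c = 58.5 px.

58.5 px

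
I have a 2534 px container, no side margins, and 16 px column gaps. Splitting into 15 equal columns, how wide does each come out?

154 px

2534 − 14·16 = 2310; ÷15 gives c = 154 px.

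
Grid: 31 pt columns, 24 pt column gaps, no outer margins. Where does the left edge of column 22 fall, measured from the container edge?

1155 pt

Before column 22: 21 columns + 21 column gaps.
Offset = 21·(31 + 24) = 21·55 = 1155 pt.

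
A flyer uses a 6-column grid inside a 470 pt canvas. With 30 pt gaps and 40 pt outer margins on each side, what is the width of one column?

40 pt

Subtract both margins: 470 − 2·40 = 390 pt.
6c + 5·30 = 390 → 6c = 240 → c = 40 pt.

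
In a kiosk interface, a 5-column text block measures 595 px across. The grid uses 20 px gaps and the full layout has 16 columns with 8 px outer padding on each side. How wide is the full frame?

1964 px

5c + 4·20 = 595 → 5c = 515 → c = 103 px.
Frame = 2·8 + 16·103 + 15·20 = 16 + 1648 + 300 = 1964 px.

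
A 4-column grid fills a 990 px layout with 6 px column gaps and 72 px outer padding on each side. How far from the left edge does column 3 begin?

498 px

Content = 990 − 2·72 = 846 px.
846 − 3·6 = 828; ÷4 gives c = 207 px.
Before column 3: the margin + 2 columns + 2 column gaps.
Offset = 72 + 2·(207 + 6) = 72 + 426 = 498 px.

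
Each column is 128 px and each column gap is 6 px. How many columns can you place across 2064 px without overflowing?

15 columns

15 columns: 15·128 + 14·6 = 2004 px ≤ 2064.
16 columns: 2138 px > 2064. So 15.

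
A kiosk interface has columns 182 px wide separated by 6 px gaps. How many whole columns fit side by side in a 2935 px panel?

15 columns: 15·182 + 14·6 = 2814 px ≤ 2935.
16 columns: 3002 px > 2935. So 15.

15 columns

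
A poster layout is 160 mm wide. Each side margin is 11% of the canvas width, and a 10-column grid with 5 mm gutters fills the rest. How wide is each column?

7.98 mm

160 × (1 − 2·11%) = 160 × 78% = 124.8 mm for the columns.
Subtracting 9 gutters of 5 leaves 79.8 for 10 columns, so c = 7.98 mm.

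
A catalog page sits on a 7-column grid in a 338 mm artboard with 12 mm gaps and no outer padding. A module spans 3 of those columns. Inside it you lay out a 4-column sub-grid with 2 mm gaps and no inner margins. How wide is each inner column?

7c + 6·12 = 338 → 7c = 266 → c = 38 mm.
3-column span = 3·38 + 2·12 = 138 mm.
138 − 3·2 = 132; ÷4 gives d = 33 mm.

33 mm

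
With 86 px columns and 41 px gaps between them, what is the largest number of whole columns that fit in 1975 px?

15 columns: 15·86 + 14·41 = 1864 px ≤ 1975.
16 columns: 1991 px > 1975. So 15.

15 columns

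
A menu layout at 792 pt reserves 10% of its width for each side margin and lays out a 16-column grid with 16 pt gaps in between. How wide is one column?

24.6 pt

792 × (1 − 2·10%) = 792 × 80% = 633.6 pt for the columns.
633.6 − 15·16 = 393.6; ÷16 gives c = 24.6 pt.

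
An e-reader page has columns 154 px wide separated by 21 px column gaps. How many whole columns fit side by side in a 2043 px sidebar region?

k columns need k·154 + (k−1)·21 = k·175 − 21.
k·175 − 21 ≤ 2043 → k ≤ 2064 / 175 ≈ 11.79, so k = 11.

11 columns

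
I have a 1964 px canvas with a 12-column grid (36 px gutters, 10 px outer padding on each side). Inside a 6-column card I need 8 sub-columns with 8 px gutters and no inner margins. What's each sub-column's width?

112.25 px

Inside the margins: 1964 − 20 = 1944 px.
12 columns + 11 gutters: 12c + 11·36 = 1944.
12c = 1944 − 396 = 1548, so c = 129 px.
Span of 6: 6·129 + 5·36 = 774 + 180 = 954 px.
954 − 7·8 = 898; ÷8 gives d = 112.25 px.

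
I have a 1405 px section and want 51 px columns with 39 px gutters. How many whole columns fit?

16 columns: 16·51 + 15·39 = 1401 px ≤ 1405.
17 columns: 1491 px > 1405. So 16.

16 columns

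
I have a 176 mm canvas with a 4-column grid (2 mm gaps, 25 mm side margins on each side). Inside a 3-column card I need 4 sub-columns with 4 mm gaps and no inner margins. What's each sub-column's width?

Inside the margins: 176 − 50 = 126 mm.
Subtracting 3 gaps of 2 leaves 120 for 4 columns, so c = 30 mm.
3-column span = 3·30 + 2·2 = 94 mm.
94 − 3·4 = 82; ÷4 gives d = 20.5 mm.

20.5 mm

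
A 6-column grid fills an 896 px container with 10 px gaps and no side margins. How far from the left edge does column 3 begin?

302 px

6 columns + 5 gaps: 6c + 5·10 = 896.
6c = 896 − 50 = 846, so c = 141 px.
Before column 3: 2 columns + 2 gaps.
Offset = 2·(141 + 10) = 2·151 = 302 px.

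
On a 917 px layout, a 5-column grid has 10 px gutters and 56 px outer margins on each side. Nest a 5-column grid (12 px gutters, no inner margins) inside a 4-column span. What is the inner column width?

118.8 px

Take off 112 px of margins, leaving 805 px.
Subtracting 4 gutters of 10 leaves 765 for 5 columns, so c = 153 px.
Span of 4: 4·153 + 3·10 = 612 + 30 = 642 px.
Subtracting 4 gutters of 12 leaves 594 for 5 columns, so d = 118.8 px.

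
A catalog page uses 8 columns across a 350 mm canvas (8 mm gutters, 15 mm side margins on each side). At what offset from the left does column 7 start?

Inside the margins: 350 − 30 = 320 mm.
8 columns + 7 gutters: 8c + 7·8 = 320.
8c = 320 − 56 = 264, so c = 33 mm.
Each column+gutter stride is 41 mm; 6 of them past the 15 mm margin is 15 + 246 = 261 mm.

261 mm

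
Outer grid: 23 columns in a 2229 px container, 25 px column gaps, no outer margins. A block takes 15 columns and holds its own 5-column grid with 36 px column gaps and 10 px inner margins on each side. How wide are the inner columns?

23c + 22·25 = 2229 → 23c = 1679 → c = 73 px.
15 columns plus 14 column gaps: 1095 + 350 = 1445 px.
Inner content = 1445 − 2·10 = 1425 px.
1425 − 4·36 = 1281; ÷5 gives d = 256.2 px.

256.2 px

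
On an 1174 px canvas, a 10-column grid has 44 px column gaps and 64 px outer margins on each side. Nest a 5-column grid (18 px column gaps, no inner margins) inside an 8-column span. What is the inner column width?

Take off 128 px of margins, leaving 1046 px.
10c + 9·44 = 1046 → 10c = 650 → c = 65 px.
Span of 8: 8·65 + 7·44 = 520 + 308 = 828 px.
5d + 4·18 = 828 → 5d = 756 → d = 151.2 px.

151.2 px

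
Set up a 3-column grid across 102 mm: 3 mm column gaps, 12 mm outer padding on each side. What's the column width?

24 mm

Subtract both margins: 102 − 2·12 = 78 mm.
78 − 2·3 = 72; ÷3 gives c = 24 mm.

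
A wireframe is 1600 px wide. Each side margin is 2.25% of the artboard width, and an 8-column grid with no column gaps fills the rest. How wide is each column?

1600 × (1 − 2·2.25%) = 1600 × 95.5% = 1528 px for the columns.
8c = 1528 → c = 191 px.

191 px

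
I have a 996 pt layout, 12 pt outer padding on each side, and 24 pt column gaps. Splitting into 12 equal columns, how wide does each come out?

Subtract both margins: 996 − 2·12 = 972 pt.
12c + 11·24 = 972 → 12c = 708 → c = 59 pt.

59 pt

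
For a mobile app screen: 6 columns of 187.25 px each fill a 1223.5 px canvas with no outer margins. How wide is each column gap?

20 px

Columns use 1123.5 px, leaving 100 px across 5 column gaps = 20 px each.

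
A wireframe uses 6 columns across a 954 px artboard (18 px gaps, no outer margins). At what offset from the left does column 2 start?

162 px

6c + 5·18 = 954 → 6c = 864 → c = 144 px.
No margin, so column 2 starts at 1·(column + gutter) = 1·162 = 162 px.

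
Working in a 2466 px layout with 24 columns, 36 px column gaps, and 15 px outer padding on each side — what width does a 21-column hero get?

Inside the margins: 2466 − 30 = 2436 px.
2436 − 23·36 = 1608; ÷24 gives c = 67 px.
Span of 21: 21·67 + 20·36 = 1407 + 720 = 2127 px.

2127 px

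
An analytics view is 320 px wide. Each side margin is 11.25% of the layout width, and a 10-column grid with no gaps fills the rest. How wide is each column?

Each margin = 11.25% of 320 = 36 px; content = 320 − 2·36 = 248 px.
10c = 248 → c = 24.8 px.

24.8 px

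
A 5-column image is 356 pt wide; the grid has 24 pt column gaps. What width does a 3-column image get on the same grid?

5 columns + 4 column gaps: 5c + 4·24 = 356.
5c = 356 − 96 = 260, so c = 52 pt.
Span of 3: 3·52 + 2·24 = 156 + 48 = 204 pt.

204 pt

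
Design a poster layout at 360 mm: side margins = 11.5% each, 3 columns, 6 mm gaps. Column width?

88.4 mm

360 × (1 − 2·11.5%) = 360 × 77% = 277.2 mm for the columns.
3c + 2·6 = 277.2 → 3c = 265.2 → c = 88.4 mm.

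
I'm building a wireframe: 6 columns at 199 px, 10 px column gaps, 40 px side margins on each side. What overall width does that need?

Total width: 2·40 + 6·199 + 5·10 = 1324 px.

1324 px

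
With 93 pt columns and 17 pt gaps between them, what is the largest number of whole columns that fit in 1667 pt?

15 columns: 15·93 + 14·17 = 1633 pt ≤ 1667.
16 columns: 1743 pt > 1667. So 15.

15 columns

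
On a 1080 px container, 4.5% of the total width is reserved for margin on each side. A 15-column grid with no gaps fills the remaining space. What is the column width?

65.52 px

1080 × (1 − 2·4.5%) = 1080 × 91% = 982.8 px for the columns.
With no gaps, each column is 982.8/15 = 65.52 px.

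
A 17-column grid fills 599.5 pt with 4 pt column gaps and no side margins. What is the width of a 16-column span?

Subtracting 16 column gaps of 4 leaves 535.5 for 17 columns, so c = 31.5 pt.
16 columns plus 15 column gaps: 504 + 60 = 564 pt.

564 pt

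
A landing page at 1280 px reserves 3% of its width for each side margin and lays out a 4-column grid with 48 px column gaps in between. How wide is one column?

264.8 px

Each margin = 3% of 1280 = 38.4 px; content = 1280 − 2·38.4 = 1203.2 px.
1203.2 − 3·48 = 1059.2; ÷4 gives c = 264.8 px.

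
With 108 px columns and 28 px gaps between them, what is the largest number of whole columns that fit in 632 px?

4 columns: 4·108 + 3·28 = 516 px ≤ 632.
5 columns: 652 px > 632. So 4.

4 columns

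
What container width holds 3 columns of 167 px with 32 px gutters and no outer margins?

Container = 3·167 + 2·32 = 501 + 64 = 565 px.

565 px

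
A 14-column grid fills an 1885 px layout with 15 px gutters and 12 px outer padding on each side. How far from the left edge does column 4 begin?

Content = 1885 − 2·12 = 1861 px.
Subtracting 13 gutters of 15 leaves 1666 for 14 columns, so c = 119 px.
Each column+gutter stride is 134 px; 3 of them past the 12 px margin is 12 + 402 = 414 px.

414 px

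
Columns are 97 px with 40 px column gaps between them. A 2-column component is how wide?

Span of 2: 2·97 + 1·40 = 194 + 40 = 234 px.

234 px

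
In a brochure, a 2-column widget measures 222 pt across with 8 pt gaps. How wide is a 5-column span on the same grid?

567 pt

2c + 1·8 = 222 → 2c = 214 → c = 107 pt.
5-column span = 5·107 + 4·8 = 567 pt.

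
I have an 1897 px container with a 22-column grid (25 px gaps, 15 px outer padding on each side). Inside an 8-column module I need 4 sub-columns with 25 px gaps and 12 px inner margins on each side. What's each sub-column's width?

Inside the margins: 1897 − 30 = 1867 px.
22 columns + 21 gaps: 22c + 21·25 = 1867.
22c = 1867 − 525 = 1342, so c = 61 px.
8 columns plus 7 gaps: 488 + 175 = 663 px.
Inner content = 663 − 2·12 = 639 px.
4d + 3·25 = 639 → 4d = 564 → d = 141 px.

141 px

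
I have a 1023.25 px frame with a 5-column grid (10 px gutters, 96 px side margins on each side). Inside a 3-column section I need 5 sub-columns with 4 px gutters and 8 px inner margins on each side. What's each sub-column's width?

92.55 px

Outer content = 1023.25 − 2·96 = 831.25 px.
831.25 − 4·10 = 791.25; ÷5 gives c = 158.25 px.
3-column span = 3·158.25 + 2·10 = 494.75 px.
Inner content = 494.75 − 2·8 = 478.75 px.
5 columns + 4 gutters: 5d + 4·4 = 478.75.
5d = 478.75 − 16 = 462.75, so d = 92.55 px.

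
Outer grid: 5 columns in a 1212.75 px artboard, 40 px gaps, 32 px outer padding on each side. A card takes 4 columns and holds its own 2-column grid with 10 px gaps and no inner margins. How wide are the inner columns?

450.5 px

Outer content = 1212.75 − 2·32 = 1148.75 px.
1148.75 − 4·40 = 988.75; ÷5 gives c = 197.75 px.
4-column span = 4·197.75 + 3·40 = 911 px.
2 columns + 1 gap: 2d + 1·10 = 911.
2d = 911 − 10 = 901, so d = 450.5 px.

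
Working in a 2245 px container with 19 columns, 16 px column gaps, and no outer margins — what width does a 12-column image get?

19 columns + 18 column gaps: 19c + 18·16 = 2245.
19c = 2245 − 288 = 1957, so c = 103 px.
12 columns plus 11 column gaps: 1236 + 176 = 1412 px.

1412 px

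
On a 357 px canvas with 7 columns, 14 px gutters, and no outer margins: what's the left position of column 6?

7 columns + 6 gutters: 7c + 6·14 = 357.
7c = 357 − 84 = 273, so c = 39 px.
Before column 6: 5 columns + 5 gutters.
Offset = 5·(39 + 14) = 5·53 = 265 px.

265 px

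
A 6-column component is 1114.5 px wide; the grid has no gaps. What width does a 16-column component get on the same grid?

With no gaps, each column is 1114.5/6 = 185.75 px.
With no gaps, 16 columns span 16·185.75 = 2972 px.

2972 px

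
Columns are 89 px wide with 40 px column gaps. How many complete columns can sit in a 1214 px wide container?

k columns need k·89 + (k−1)·40 = k·129 − 40.
k·129 − 40 ≤ 1214 → k ≤ 1254 / 129 ≈ 9.72, so k = 9.

9 columns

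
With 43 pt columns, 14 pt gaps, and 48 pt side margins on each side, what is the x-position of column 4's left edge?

Before column 4: the margin + 3 columns + 3 gaps.
Offset = 48 + 3·(43 + 14) = 48 + 171 = 219 pt.

219 pt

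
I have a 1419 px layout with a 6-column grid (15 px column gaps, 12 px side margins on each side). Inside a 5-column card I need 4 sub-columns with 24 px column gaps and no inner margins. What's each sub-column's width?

272 px

Take off 24 px of margins, leaving 1395 px.
1395 − 5·15 = 1320; ÷6 gives c = 220 px.
Span of 5: 5·220 + 4·15 = 1100 + 60 = 1160 px.
Subtracting 3 column gaps of 24 leaves 1088 for 4 columns, so d = 272 px.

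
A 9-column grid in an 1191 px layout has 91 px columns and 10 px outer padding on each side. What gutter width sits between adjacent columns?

Inside the margins: 1191 − 20 = 1171 px.
Columns use 819 px, leaving 352 px across 8 gutters = 44 px each.

44 px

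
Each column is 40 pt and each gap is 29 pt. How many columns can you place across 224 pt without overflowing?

Each extra column adds 40 + 29 = 69 pt.
(224 + 29) / 69 = 3.67, so 3 columns fit.

3 columns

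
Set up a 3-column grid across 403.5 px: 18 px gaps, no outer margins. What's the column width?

122.5 px

3c + 2·18 = 403.5 → 3c = 367.5 → c = 122.5 px.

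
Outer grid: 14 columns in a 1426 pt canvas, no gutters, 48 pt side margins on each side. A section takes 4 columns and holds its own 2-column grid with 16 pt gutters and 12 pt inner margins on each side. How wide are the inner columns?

Take off 96 pt of margins, leaving 1330 pt.
With no gutters, each column is 1330/14 = 95 pt.
4-column span = 4·95 = 380 pt.
Inner content = 380 − 2·12 = 356 pt.
Subtracting 1 gutter of 16 leaves 340 for 2 columns, so d = 170 pt.

170 pt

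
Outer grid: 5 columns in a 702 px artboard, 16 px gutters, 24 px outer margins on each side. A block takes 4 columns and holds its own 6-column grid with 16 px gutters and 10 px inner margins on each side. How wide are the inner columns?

Inside the margins: 702 − 48 = 654 px.
5c + 4·16 = 654 → 5c = 590 → c = 118 px.
Span of 4: 4·118 + 3·16 = 472 + 48 = 520 px.
Inner content = 520 − 2·10 = 500 px.
Subtracting 5 gutters of 16 leaves 420 for 6 columns, so d = 70 px.

70 px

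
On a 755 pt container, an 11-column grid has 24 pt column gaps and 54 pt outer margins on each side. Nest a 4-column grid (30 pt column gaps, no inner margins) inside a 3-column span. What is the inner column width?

Outer content = 755 − 2·54 = 647 pt.
647 − 10·24 = 407; ÷11 gives c = 37 pt.
3 columns plus 2 column gaps: 111 + 48 = 159 pt.
4d + 3·30 = 159 → 4d = 69 → d = 17.25 pt.

17.25 pt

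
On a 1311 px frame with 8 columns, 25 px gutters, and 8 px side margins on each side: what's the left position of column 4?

503 px

Subtract both margins: 1311 − 2·8 = 1295 px.
8 columns + 7 gutters: 8c + 7·25 = 1295.
8c = 1295 − 175 = 1120, so c = 140 px.
Column 4 starts at margin + 3·(column + gutter) = 8 + 3·165 = 503 px.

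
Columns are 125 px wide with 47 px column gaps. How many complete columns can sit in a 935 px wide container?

5 columns

k columns need k·125 + (k−1)·47 = k·172 − 47.
k·172 − 47 ≤ 935 → k ≤ 982 / 172 ≈ 5.71, so k = 5.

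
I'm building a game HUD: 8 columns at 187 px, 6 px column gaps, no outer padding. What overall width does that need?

1538 px

Total width: 8·187 + 7·6 = 1538 px.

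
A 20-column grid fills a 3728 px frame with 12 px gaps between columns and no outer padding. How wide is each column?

Subtracting 19 gaps of 12 leaves 3500 for 20 columns, so c = 175 px.

175 px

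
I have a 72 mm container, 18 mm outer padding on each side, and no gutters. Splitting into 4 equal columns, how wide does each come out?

Content width = 72 − 2·18 = 36 mm.
4c = 36 → c = 9 mm.

9 mm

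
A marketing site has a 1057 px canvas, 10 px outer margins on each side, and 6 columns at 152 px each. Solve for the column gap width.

25 px

Content width = 1057 − 2·10 = 1037 px.
Columns use 912 px, leaving 125 px across 5 column gaps = 25 px each.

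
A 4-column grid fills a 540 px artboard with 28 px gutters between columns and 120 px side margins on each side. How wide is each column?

Take off 240 px of margins, leaving 300 px.
Subtracting 3 gutters of 28 leaves 216 for 4 columns, so c = 54 px.

54 px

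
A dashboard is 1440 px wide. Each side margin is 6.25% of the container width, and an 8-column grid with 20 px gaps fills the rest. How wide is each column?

140 px

Each margin = 6.25% of 1440 = 90 px; content = 1440 − 2·90 = 1260 px.
Subtracting 7 gaps of 20 leaves 1120 for 8 columns, so c = 140 px.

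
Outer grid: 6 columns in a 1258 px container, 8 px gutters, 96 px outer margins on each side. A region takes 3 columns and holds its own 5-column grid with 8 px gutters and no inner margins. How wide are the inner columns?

99.4 px

Subtract both margins: 1258 − 2·96 = 1066 px.
Subtracting 5 gutters of 8 leaves 1026 for 6 columns, so c = 171 px.
3-column span = 3·171 + 2·8 = 529 px.
529 − 4·8 = 497; ÷5 gives d = 99.4 px.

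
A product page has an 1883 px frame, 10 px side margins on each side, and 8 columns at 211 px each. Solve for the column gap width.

25 px

Take off 20 px of margins, leaving 1863 px.
Columns use 1688 px, leaving 175 px across 7 column gaps = 25 px each.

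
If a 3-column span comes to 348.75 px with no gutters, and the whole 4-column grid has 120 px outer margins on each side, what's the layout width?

348.75 / 3 = 116.25 px per column.
Layout = 2·120 + 4·116.25 = 240 + 465 = 705 px.

705 px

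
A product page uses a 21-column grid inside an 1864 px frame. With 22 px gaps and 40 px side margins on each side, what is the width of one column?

Inside the margins: 1864 − 80 = 1784 px.
Subtracting 20 gaps of 22 leaves 1344 for 21 columns, so c = 64 px.

64 px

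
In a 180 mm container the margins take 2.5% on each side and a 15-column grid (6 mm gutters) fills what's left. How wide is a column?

5.8 mm

Margins: 2.5% × 180 = 4.5 mm each, so content = 180 − 9 = 171 mm.
15 columns + 14 gutters: 15c + 14·6 = 171.
15c = 171 − 84 = 87, so c = 5.8 mm.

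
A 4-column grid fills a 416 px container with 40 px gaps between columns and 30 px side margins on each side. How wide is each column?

59 px

Take off 60 px of margins, leaving 356 px.
Subtracting 3 gaps of 40 leaves 236 for 4 columns, so c = 59 px.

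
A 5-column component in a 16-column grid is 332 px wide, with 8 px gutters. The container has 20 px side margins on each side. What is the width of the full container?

5 columns + 4 gutters: 5c + 4·8 = 332.
5c = 332 − 32 = 300, so c = 60 px.
Adding margins, columns and gutters: 40 + 960 + 120 = 1120 px.

1120 px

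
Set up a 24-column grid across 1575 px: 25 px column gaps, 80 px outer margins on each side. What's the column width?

Subtract both margins: 1575 − 2·80 = 1415 px.
24 columns + 23 column gaps: 24c + 23·25 = 1415.
24c = 1415 − 575 = 840, so c = 35 px.

35 px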